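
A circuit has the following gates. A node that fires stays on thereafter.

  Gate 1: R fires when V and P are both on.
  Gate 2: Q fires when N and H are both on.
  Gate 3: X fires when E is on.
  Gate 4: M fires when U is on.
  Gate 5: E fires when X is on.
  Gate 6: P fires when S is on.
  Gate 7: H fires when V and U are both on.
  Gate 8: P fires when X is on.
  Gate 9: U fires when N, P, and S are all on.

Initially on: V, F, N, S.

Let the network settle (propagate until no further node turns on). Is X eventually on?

No

X would need E (Gate 3), but E never turns on.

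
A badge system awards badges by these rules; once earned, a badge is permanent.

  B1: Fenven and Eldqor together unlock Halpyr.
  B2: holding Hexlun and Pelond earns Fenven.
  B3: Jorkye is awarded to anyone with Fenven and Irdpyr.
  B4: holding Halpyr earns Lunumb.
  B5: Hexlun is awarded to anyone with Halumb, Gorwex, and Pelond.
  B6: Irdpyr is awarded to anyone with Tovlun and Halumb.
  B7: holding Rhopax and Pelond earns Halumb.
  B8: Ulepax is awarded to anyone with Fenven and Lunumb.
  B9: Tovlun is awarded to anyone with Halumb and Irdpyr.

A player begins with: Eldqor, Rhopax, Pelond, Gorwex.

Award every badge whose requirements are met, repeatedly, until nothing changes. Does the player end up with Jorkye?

No

Jorkye would need Fenven and Irdpyr (B3), but Irdpyr is never earned.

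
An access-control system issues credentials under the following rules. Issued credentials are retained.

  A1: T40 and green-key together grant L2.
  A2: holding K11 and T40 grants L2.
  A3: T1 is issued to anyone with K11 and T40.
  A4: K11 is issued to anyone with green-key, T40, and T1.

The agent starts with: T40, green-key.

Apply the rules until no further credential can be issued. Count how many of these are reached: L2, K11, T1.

Holding T40 and green-key grants L2 (A1).
L2: reached.
K11 would need green-key, T40, and T1 (A4), but T1 is never granted.
T1 would need K11 and T40 (A3), but K11 is never granted.
Reached: L2 — 1 of the 3.

1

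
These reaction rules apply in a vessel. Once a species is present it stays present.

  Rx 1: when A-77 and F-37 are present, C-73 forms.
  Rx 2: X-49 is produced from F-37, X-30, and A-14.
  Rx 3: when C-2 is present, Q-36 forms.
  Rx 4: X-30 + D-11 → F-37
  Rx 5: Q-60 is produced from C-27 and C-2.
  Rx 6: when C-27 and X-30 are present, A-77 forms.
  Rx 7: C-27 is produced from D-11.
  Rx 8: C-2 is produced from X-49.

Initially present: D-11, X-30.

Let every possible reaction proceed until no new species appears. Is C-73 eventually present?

Yes

X-30 and D-11 present → F-37 forms (Rx 4).
D-11 present → C-27 forms (Rx 7).
C-27 and X-30 present → A-77 forms (Rx 6).
A-77 and F-37 present → C-73 forms (Rx 1).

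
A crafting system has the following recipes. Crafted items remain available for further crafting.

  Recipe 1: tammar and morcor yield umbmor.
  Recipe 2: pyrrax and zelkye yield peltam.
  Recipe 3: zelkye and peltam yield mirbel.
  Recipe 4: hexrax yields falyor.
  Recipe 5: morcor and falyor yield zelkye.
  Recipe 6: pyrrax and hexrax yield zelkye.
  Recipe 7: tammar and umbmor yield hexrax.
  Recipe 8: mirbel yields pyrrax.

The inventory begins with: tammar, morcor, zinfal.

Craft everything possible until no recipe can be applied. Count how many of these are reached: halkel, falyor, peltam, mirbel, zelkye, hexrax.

3

tammar and morcor → umbmor (Recipe 1).
tammar and umbmor → hexrax (Recipe 7).
hexrax → falyor (Recipe 4).
morcor and falyor → zelkye (Recipe 5).
No rule produces halkel, and it is not given.
falyor: reached.
peltam would need pyrrax and zelkye (Recipe 2), but pyrrax is never obtained.
mirbel would need zelkye and peltam (Recipe 3), but peltam is never obtained.
zelkye: reached.
hexrax: reached.
Reached: falyor, zelkye, and hexrax — 3 of the 6.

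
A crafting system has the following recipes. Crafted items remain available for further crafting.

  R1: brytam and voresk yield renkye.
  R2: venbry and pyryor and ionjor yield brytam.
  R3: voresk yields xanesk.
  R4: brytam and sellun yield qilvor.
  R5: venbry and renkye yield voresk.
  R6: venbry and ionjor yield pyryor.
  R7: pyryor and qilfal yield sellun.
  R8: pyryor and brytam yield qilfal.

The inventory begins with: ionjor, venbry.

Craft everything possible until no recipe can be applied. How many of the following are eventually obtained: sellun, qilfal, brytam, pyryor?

4

venbry and ionjor → pyryor (R6).
venbry and pyryor and ionjor → brytam (R2).
Using R8, pyryor and brytam make qilfal.
Using R7, pyryor and qilfal make sellun.
sellun: reached.
qilfal: reached.
brytam: reached.
pyryor: reached.
All 4 are reached.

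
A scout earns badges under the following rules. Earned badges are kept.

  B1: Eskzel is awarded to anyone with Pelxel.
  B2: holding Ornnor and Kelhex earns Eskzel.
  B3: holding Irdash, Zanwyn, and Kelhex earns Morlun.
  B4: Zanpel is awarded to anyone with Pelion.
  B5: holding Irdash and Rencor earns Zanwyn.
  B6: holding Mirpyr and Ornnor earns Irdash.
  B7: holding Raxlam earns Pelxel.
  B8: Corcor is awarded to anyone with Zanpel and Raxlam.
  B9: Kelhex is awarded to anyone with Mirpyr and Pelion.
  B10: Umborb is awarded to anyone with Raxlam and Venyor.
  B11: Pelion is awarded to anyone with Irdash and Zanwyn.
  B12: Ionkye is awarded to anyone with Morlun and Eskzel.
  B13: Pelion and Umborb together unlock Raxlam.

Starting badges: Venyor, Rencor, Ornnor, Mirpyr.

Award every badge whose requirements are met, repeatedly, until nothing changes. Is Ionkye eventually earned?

With Mirpyr and Ornnor, Irdash is earned (B6).
With Irdash and Rencor, Zanwyn is earned (B5).
With Irdash and Zanwyn, Pelion is earned (B11).
With Mirpyr and Pelion, Kelhex is earned (B9).
With Irdash, Zanwyn, and Kelhex, Morlun is earned (B3).
With Ornnor and Kelhex, Eskzel is earned (B2).
With Morlun and Eskzel, Ionkye is earned (B12).

Yes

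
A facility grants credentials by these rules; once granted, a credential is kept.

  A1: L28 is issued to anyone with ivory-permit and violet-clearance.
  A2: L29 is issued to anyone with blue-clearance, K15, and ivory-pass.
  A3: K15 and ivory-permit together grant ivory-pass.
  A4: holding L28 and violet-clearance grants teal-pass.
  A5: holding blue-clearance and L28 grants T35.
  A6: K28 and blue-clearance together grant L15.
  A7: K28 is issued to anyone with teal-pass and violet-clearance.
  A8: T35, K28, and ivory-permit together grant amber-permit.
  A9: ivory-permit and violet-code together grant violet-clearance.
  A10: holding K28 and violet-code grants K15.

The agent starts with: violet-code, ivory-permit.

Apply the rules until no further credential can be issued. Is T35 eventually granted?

T35 would need blue-clearance and L28 (A5), but blue-clearance is never granted.

No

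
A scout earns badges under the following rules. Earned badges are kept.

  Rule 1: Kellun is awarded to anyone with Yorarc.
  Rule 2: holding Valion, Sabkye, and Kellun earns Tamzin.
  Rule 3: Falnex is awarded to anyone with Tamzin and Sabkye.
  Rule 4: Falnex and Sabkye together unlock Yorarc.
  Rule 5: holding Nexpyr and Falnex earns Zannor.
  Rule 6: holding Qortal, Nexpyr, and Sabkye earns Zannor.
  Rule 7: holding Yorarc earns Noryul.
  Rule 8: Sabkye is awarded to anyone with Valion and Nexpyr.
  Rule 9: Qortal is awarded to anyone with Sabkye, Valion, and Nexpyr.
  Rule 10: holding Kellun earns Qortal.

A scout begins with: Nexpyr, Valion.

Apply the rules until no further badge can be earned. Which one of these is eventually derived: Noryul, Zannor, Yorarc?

Zannor

With Valion and Nexpyr, Sabkye is earned (Rule 8).
With Sabkye, Valion, and Nexpyr, Qortal is earned (Rule 9).
With Qortal, Nexpyr, and Sabkye, Zannor is earned (Rule 6).
Yorarc would need Falnex and Sabkye (Rule 4), but Falnex is never earned. Noryul would need Yorarc (Rule 7), but Yorarc is never earned.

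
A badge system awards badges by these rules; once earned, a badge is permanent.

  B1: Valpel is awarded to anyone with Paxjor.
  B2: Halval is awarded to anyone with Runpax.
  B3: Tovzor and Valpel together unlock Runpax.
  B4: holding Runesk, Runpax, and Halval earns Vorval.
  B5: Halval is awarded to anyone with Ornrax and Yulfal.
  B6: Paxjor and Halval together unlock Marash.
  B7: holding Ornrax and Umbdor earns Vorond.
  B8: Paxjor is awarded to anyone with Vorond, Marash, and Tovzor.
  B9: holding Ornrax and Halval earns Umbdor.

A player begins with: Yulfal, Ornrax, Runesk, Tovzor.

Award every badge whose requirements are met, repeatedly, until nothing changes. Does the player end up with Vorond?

With Ornrax and Yulfal, Halval is earned (B5).
With Ornrax and Halval, Umbdor is earned (B9).
With Ornrax and Umbdor, Vorond is earned (B7).

Yes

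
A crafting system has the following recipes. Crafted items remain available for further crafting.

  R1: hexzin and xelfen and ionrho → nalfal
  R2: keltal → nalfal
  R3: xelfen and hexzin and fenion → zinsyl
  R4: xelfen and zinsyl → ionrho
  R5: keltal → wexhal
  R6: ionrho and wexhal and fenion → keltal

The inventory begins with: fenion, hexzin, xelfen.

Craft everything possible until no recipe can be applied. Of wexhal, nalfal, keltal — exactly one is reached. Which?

nalfal

Using R3, xelfen, hexzin, and fenion make zinsyl.
Using R4, xelfen and zinsyl make ionrho.
hexzin and xelfen and ionrho → nalfal (R1).
keltal would need ionrho, wexhal, and fenion (R6), but wexhal is never obtained. wexhal would need keltal (R5), but keltal is never obtained.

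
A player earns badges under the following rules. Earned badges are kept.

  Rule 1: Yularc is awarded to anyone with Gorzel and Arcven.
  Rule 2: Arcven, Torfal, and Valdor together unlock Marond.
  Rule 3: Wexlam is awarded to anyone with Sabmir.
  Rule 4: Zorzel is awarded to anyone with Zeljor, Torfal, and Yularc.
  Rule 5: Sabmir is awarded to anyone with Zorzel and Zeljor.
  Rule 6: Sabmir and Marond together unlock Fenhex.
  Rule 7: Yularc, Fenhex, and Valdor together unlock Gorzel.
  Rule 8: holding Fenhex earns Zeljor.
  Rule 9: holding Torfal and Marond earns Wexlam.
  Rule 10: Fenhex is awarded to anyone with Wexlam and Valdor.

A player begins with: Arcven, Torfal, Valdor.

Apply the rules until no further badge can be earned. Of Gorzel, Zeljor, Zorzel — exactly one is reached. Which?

With Arcven, Torfal, and Valdor, Marond is earned (Rule 2).
With Torfal and Marond, Wexlam is earned (Rule 9).
With Wexlam and Valdor, Fenhex is earned (Rule 10).
With Fenhex, Zeljor is earned (Rule 8).
Zorzel would need Zeljor, Torfal, and Yularc (Rule 4), but Yularc is never earned. Gorzel would need Yularc, Fenhex, and Valdor (Rule 7), but Yularc is never earned.

Zeljor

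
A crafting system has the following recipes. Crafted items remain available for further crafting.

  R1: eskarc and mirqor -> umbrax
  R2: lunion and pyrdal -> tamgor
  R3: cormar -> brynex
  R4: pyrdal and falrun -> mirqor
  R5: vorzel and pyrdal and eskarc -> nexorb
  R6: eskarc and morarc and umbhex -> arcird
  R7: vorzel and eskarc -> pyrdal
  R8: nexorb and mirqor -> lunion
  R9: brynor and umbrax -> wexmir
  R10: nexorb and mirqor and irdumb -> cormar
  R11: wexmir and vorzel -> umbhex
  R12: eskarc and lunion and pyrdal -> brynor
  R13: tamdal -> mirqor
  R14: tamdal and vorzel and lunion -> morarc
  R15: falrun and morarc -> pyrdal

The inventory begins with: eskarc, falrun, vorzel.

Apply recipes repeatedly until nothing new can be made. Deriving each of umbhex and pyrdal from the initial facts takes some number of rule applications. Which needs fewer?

pyrdal

pyrdal: vorzel and eskarc -> pyrdal (R7). [1 rule application]
umbhex: Using R7, vorzel and eskarc make pyrdal. vorzel and pyrdal and eskarc -> nexorb (R5). Using R4, pyrdal and falrun make mirqor. Using R1, eskarc and mirqor make umbrax. nexorb and mirqor -> lunion (R8). eskarc and lunion and pyrdal -> brynor (R12). brynor and umbrax -> wexmir (R9). Using R11, wexmir and vorzel make umbhex. [8 rule applications]
pyrdal needs fewer.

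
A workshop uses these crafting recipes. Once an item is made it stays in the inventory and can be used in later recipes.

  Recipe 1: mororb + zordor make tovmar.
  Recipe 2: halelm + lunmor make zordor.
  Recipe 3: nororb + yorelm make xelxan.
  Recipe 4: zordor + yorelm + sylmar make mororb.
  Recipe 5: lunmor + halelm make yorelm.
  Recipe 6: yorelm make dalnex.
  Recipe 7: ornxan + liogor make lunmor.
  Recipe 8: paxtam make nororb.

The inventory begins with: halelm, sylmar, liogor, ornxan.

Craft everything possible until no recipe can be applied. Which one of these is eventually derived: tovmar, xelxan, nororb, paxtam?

ornxan + liogor → lunmor (Recipe 7).
lunmor + halelm → yorelm (Recipe 5).
halelm + lunmor → zordor (Recipe 2).
Using Recipe 4, zordor, yorelm, and sylmar make mororb.
Using Recipe 1, mororb and zordor make tovmar.
nororb would need paxtam (Recipe 8), but paxtam is never obtained. No rule produces paxtam, and it is not given. xelxan would need nororb and yorelm (Recipe 3), but nororb is never obtained.

tovmar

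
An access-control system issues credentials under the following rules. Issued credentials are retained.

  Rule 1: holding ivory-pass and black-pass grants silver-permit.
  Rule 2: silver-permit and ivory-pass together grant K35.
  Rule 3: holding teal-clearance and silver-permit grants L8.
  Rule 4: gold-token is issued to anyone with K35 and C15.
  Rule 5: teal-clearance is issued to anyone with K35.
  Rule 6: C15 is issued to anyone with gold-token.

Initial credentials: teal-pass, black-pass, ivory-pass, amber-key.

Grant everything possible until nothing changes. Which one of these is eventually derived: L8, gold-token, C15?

Holding ivory-pass and black-pass grants silver-permit (Rule 1).
Holding silver-permit and ivory-pass grants K35 (Rule 2).
Holding K35 grants teal-clearance (Rule 5).
Holding teal-clearance and silver-permit grants L8 (Rule 3).
gold-token would need K35 and C15 (Rule 4), but C15 is never granted. C15 would need gold-token (Rule 6), but gold-token is never granted.

L8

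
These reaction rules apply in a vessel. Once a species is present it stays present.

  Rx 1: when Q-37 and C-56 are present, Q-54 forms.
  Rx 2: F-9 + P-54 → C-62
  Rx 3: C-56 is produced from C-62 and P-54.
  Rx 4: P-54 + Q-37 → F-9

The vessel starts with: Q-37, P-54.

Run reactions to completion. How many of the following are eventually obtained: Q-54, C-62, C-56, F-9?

P-54 and Q-37 present → F-9 forms (Rx 4).
F-9 and P-54 present → C-62 forms (Rx 2).
C-62 and P-54 present → C-56 forms (Rx 3).
Q-37 and C-56 present → Q-54 forms (Rx 1).
Q-54: reached.
C-62: reached.
C-56: reached.
F-9: reached.
All 4 are reached.

4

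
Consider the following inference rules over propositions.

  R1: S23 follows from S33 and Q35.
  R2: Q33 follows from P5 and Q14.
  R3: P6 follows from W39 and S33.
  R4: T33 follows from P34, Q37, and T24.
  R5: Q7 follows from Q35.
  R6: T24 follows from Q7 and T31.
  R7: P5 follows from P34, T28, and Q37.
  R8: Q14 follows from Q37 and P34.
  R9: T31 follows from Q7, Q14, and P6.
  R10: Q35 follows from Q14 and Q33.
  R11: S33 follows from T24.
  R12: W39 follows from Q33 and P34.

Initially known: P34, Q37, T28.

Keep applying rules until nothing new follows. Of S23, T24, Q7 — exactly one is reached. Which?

Q7

P34, T28, and Q37 hold, so P5 follows (R7).
From Q37 and P34, R8 gives Q14.
From P5 and Q14, R2 gives Q33.
From Q14 and Q33, R10 gives Q35.
Q35 holds, so Q7 follows (R5).
S23 would need S33 and Q35 (R1), but S33 is never established. T24 would need Q7 and T31 (R6), but T31 is never established.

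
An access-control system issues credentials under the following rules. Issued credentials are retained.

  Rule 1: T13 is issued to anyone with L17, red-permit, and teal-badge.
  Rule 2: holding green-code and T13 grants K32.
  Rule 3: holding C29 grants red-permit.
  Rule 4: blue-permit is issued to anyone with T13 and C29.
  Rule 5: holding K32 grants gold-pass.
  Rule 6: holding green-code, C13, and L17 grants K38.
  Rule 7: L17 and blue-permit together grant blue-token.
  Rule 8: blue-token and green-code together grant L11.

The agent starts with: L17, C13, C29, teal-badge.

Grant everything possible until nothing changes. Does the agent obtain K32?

No

K32 would need green-code and T13 (Rule 2), but green-code is never granted.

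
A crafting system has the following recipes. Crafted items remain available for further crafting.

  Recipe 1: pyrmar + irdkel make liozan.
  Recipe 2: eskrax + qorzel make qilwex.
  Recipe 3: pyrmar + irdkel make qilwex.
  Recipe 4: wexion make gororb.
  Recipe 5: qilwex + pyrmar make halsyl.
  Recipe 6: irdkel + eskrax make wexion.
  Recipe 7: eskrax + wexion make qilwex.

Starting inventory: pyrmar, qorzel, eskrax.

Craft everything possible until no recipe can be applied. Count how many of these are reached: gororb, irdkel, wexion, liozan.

gororb would need wexion (Recipe 4), but wexion is never obtained.
No rule produces irdkel, and it is not given.
wexion would need irdkel and eskrax (Recipe 6), but irdkel is never obtained.
liozan would need pyrmar and irdkel (Recipe 1), but irdkel is never obtained.
None of the 4 are reached.

0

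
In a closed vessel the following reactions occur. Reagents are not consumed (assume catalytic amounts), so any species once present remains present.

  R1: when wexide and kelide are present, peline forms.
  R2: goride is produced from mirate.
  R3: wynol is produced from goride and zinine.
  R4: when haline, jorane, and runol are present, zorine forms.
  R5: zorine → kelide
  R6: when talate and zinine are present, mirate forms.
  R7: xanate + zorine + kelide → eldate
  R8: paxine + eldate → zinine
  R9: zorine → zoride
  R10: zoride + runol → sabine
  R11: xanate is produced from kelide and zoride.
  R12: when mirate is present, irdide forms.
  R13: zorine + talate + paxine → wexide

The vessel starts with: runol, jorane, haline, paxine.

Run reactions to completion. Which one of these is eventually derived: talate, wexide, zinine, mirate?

haline, jorane, and runol present → zorine forms (R4).
zorine present → zoride forms (R9).
zorine present → kelide forms (R5).
kelide and zoride present → xanate forms (R11).
xanate, zorine, and kelide present → eldate forms (R7).
paxine and eldate present → zinine forms (R8).
wexide would need zorine, talate, and paxine (R13), but talate never forms. No rule produces talate, and it is not given. mirate would need talate and zinine (R6), but talate never forms.

zinine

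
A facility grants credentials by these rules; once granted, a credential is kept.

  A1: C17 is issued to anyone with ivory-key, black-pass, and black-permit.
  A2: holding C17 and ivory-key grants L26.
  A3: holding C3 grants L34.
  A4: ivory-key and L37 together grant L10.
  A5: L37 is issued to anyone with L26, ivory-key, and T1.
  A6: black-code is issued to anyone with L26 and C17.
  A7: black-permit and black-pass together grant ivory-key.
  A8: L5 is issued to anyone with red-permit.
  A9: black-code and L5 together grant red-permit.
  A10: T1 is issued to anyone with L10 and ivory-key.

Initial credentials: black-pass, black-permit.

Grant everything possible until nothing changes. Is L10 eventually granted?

No

L10 would need ivory-key and L37 (A4), but L37 is never granted.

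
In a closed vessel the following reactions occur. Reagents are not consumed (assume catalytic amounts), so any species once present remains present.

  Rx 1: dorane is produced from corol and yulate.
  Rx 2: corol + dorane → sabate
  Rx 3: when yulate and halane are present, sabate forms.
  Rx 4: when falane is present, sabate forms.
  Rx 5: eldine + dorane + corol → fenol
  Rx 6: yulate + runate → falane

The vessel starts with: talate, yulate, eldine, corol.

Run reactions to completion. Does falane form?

falane would need yulate and runate (Rx 6), but runate never forms.

No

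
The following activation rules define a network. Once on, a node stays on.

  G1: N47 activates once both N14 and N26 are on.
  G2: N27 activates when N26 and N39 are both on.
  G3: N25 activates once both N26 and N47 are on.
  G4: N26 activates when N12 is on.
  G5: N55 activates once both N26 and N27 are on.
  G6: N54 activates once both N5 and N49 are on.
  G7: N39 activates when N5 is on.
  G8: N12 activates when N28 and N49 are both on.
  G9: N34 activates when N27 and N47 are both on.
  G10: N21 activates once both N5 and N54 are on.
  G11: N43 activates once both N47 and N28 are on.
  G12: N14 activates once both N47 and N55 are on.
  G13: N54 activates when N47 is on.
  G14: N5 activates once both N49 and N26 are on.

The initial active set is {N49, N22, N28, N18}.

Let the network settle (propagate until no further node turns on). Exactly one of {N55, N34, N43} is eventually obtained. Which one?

N55

N28 and N49 are on, so N12 activates (G8).
N12 is on, so N26 activates (G4).
N49 and N26 are on, so N5 activates (G14).
N5 is on, so N39 activates (G7).
G2: N26 and N39 on → N27 on.
N26 and N27 are on, so N55 activates (G5).
N34 would need N27 and N47 (G9), but N47 never turns on. N43 would need N47 and N28 (G11), but N47 never turns on.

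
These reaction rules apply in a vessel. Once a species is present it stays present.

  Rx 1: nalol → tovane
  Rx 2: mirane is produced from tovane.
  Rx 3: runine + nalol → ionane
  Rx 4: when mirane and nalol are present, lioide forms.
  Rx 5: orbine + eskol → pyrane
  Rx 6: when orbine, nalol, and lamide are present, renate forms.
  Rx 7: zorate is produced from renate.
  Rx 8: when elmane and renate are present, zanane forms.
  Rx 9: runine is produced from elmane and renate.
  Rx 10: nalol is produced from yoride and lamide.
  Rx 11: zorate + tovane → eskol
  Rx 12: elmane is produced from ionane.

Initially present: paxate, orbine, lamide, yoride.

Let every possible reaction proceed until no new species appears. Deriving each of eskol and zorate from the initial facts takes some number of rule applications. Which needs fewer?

zorate: yoride and lamide present → nalol forms (Rx 10). orbine, nalol, and lamide present → renate forms (Rx 6). renate present → zorate forms (Rx 7). [3 rule applications]
eskol: yoride and lamide present → nalol forms (Rx 10). orbine, nalol, and lamide present → renate forms (Rx 6). nalol present → tovane forms (Rx 1). renate present → zorate forms (Rx 7). zorate and tovane present → eskol forms (Rx 11). [5 rule applications]
zorate needs fewer.

zorate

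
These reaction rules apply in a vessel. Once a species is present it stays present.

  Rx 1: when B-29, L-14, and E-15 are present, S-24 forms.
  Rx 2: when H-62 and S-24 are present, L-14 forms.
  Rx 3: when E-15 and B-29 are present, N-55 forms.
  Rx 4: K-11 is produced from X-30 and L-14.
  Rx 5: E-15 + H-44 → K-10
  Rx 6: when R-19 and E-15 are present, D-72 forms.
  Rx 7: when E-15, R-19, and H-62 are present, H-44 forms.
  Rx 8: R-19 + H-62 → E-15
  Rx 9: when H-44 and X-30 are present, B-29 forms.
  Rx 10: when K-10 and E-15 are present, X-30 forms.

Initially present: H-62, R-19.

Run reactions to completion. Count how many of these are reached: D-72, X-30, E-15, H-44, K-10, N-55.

6

R-19 and H-62 present → E-15 forms (Rx 8).
E-15, R-19, and H-62 present → H-44 forms (Rx 7).
R-19 and E-15 present → D-72 forms (Rx 6).
E-15 and H-44 present → K-10 forms (Rx 5).
K-10 and E-15 present → X-30 forms (Rx 10).
H-44 and X-30 present → B-29 forms (Rx 9).
E-15 and B-29 present → N-55 forms (Rx 3).
D-72: reached.
X-30: reached.
E-15: reached.
H-44: reached.
K-10: reached.
N-55: reached.
All 6 are reached.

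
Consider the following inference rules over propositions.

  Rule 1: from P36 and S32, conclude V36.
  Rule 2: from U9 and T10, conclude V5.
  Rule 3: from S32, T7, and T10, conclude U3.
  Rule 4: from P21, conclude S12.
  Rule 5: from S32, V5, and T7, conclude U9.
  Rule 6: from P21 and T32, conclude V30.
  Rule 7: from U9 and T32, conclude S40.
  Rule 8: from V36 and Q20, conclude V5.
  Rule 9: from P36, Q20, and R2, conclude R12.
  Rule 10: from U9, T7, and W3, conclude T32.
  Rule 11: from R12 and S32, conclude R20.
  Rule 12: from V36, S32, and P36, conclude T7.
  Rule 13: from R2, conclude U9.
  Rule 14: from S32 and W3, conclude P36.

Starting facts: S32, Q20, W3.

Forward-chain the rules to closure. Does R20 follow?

R20 would need R12 and S32 (Rule 11), but R12 is never established.

No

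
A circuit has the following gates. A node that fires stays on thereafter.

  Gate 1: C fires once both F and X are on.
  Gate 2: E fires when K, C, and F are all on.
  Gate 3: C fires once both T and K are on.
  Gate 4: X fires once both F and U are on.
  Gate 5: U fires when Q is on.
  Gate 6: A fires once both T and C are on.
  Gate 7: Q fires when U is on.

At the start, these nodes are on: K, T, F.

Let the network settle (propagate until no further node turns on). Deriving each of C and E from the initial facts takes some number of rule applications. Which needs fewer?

C: T and K are on, so C fires (Gate 3). [1 rule application]
E: T and K are on, so C fires (Gate 3). K, C, and F are on, so E fires (Gate 2). [2 rule applications]
C needs fewer.

C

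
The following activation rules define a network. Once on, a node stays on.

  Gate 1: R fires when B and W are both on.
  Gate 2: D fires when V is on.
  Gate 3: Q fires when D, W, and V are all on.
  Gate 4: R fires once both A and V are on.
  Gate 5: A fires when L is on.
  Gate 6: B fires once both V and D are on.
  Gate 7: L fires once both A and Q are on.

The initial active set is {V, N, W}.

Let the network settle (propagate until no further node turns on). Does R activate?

V is on, so D fires (Gate 2).
Gate 6: V and D on → B on.
B and W are on, so R fires (Gate 1).

Yes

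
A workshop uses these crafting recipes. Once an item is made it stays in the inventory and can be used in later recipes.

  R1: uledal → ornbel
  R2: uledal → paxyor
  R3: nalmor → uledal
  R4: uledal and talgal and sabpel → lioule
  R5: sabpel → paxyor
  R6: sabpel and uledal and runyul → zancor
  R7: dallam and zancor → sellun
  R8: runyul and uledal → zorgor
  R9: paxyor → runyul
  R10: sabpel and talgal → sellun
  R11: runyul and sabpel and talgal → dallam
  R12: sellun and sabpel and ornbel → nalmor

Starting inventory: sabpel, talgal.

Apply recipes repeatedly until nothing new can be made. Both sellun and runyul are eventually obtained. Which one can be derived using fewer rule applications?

sellun: sabpel and talgal → sellun (R10). [1 rule application]
runyul: sabpel → paxyor (R5). Using R9, paxyor makes runyul. [2 rule applications]
sellun needs fewer.

sellun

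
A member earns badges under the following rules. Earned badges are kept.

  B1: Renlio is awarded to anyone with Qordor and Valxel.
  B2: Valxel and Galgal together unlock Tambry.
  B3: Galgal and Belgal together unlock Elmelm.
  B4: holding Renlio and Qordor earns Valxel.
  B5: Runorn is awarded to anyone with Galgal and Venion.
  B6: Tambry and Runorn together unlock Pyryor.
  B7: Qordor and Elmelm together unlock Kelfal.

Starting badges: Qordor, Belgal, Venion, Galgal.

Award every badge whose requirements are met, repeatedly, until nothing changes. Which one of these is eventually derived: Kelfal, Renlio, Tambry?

With Galgal and Belgal, Elmelm is earned (B3).
With Qordor and Elmelm, Kelfal is earned (B7).
Renlio would need Qordor and Valxel (B1), but Valxel is never earned. Tambry would need Valxel and Galgal (B2), but Valxel is never earned.

Kelfal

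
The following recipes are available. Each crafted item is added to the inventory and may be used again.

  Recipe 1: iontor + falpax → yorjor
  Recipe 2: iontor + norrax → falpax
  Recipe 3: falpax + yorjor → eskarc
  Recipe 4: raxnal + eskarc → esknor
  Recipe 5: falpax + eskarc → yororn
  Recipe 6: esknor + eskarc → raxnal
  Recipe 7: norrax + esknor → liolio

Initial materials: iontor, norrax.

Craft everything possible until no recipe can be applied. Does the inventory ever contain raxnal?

raxnal would need esknor and eskarc (Recipe 6), but esknor is never obtained.

No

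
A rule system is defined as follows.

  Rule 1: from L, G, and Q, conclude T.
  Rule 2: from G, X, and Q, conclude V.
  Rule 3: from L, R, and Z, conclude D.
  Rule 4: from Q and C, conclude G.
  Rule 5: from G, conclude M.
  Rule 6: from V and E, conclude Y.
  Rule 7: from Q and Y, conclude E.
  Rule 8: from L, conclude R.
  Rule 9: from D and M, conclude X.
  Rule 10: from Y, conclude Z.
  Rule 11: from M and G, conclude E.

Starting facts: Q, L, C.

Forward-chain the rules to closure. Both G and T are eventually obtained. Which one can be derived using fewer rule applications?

G: From Q and C, Rule 4 gives G. [1 rule application]
T: From Q and C, Rule 4 gives G. From L, G, and Q, Rule 1 gives T. [2 rule applications]
G needs fewer.

G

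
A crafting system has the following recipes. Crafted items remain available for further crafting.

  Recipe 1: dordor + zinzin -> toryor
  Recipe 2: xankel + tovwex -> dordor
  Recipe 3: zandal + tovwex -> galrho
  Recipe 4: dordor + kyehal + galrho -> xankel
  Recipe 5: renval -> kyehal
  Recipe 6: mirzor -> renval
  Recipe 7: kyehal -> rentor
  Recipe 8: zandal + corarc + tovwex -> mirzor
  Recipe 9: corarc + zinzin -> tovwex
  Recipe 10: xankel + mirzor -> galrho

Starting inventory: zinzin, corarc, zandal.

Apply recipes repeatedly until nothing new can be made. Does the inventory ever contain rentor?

corarc + zinzin -> tovwex (Recipe 9).
zandal + corarc + tovwex -> mirzor (Recipe 8).
mirzor -> renval (Recipe 6).
renval -> kyehal (Recipe 5).
kyehal -> rentor (Recipe 7).

Yes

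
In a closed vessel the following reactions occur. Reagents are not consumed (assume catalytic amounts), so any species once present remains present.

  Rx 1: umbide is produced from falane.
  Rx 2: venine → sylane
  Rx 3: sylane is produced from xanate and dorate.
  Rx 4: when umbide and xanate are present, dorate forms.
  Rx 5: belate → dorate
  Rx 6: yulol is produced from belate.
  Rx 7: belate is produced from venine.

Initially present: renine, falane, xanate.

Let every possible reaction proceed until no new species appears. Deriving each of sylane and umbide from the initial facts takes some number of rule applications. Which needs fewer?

umbide: falane present → umbide forms (Rx 1). [1 rule application]
sylane: falane present → umbide forms (Rx 1). umbide and xanate present → dorate forms (Rx 4). xanate and dorate present → sylane forms (Rx 3). [3 rule applications]
umbide needs fewer.

umbide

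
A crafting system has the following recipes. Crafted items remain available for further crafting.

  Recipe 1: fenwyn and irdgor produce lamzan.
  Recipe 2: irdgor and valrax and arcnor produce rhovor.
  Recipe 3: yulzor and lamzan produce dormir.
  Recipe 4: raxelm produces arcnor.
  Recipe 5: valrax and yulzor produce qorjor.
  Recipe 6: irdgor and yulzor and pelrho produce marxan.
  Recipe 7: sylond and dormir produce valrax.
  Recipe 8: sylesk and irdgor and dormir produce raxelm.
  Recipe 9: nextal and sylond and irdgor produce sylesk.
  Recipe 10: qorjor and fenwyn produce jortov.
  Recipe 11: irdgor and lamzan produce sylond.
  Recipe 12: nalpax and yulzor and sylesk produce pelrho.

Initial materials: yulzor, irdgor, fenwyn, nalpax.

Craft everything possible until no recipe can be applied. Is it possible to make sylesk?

sylesk would need nextal, sylond, and irdgor (Recipe 9), but nextal is never obtained.

No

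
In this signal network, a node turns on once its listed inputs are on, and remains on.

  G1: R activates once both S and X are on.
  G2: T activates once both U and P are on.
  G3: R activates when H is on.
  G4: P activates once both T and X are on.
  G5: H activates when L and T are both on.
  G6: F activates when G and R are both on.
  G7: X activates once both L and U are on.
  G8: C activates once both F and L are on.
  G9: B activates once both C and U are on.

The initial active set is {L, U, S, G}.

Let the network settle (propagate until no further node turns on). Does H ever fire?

H would need L and T (G5), but T never turns on.

No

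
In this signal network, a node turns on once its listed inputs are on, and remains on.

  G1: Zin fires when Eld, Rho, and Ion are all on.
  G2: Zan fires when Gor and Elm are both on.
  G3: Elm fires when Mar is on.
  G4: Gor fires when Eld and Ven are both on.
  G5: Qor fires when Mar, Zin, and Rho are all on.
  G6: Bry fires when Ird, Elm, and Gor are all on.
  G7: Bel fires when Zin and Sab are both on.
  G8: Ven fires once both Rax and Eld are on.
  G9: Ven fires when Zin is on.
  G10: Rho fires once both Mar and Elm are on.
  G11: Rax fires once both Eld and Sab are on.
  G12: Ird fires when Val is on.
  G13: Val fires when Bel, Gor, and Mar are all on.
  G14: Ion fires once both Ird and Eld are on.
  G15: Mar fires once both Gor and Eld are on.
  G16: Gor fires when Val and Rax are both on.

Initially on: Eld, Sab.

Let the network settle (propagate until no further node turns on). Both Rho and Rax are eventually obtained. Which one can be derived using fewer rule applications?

Rax

Rax: G11: Eld and Sab on → Rax on. [1 rule application]
Rho: G11: Eld and Sab on → Rax on. G8: Rax and Eld on → Ven on. G4: Eld and Ven on → Gor on. Gor and Eld are on, so Mar fires (G15). Mar is on, so Elm fires (G3). Mar and Elm are on, so Rho fires (G10). [6 rule applications]
Rax needs fewer.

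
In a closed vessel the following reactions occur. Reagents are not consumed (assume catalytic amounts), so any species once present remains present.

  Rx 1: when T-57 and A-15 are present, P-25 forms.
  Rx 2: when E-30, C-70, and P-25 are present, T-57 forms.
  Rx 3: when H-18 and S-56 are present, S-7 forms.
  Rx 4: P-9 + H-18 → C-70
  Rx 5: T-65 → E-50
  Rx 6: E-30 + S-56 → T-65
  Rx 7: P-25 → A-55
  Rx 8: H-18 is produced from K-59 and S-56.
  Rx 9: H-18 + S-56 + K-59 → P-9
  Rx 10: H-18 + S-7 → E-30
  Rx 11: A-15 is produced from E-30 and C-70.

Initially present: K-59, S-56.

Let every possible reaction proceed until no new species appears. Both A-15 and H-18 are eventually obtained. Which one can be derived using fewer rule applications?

H-18: K-59 and S-56 present → H-18 forms (Rx 8). [1 rule application]
A-15: K-59 and S-56 present → H-18 forms (Rx 8). H-18, S-56, and K-59 present → P-9 forms (Rx 9). H-18 and S-56 present → S-7 forms (Rx 3). P-9 and H-18 present → C-70 forms (Rx 4). H-18 and S-7 present → E-30 forms (Rx 10). E-30 and C-70 present → A-15 forms (Rx 11). [6 rule applications]
H-18 needs fewer.

H-18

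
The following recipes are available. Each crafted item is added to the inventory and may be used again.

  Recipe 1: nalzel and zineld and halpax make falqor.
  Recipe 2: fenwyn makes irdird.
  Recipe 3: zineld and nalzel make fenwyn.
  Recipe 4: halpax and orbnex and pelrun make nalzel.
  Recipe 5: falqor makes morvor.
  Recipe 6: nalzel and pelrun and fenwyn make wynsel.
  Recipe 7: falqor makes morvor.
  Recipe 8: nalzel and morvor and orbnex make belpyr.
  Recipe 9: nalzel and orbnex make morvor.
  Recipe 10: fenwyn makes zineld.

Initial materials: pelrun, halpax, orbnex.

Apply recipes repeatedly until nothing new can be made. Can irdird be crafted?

No

irdird would need fenwyn (Recipe 2), but fenwyn is never obtained.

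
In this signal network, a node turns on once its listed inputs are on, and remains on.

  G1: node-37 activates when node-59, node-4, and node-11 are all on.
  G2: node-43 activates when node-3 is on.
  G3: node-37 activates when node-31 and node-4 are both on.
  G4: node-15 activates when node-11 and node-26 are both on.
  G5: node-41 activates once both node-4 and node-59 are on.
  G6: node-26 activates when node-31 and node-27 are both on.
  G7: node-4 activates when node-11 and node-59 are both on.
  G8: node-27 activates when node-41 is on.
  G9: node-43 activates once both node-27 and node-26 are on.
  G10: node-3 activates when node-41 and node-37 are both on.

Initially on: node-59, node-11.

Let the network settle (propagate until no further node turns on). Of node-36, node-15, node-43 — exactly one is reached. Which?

node-43

G7: node-11 and node-59 on → node-4 on.
node-59, node-4, and node-11 are on, so node-37 activates (G1).
node-4 and node-59 are on, so node-41 activates (G5).
node-41 and node-37 are on, so node-3 activates (G10).
node-3 is on, so node-43 activates (G2).
node-15 would need node-11 and node-26 (G4), but node-26 never turns on. No rule produces node-36, and it is not given.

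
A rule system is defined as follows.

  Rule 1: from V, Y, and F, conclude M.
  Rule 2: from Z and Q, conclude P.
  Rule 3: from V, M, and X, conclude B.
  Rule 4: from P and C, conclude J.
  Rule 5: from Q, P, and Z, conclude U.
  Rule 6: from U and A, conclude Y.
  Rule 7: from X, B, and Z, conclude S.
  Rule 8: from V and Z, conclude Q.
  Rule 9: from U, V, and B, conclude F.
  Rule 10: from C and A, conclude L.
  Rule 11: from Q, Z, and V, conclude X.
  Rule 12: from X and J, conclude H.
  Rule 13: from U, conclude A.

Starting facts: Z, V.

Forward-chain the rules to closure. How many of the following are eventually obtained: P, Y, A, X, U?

5

V and Z hold, so Q follows (Rule 8).
Q, Z, and V hold, so X follows (Rule 11).
From Z and Q, Rule 2 gives P.
From Q, P, and Z, Rule 5 gives U.
U holds, so A follows (Rule 13).
U and A hold, so Y follows (Rule 6).
P: reached.
Y: reached.
A: reached.
X: reached.
U: reached.
All 5 are reached.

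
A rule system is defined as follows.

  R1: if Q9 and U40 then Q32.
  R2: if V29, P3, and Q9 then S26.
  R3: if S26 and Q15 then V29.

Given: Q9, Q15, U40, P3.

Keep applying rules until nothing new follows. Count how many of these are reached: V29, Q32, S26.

1

Q9 and U40 hold, so Q32 follows (R1).
V29 would need S26 and Q15 (R3), but S26 is never established.
Q32: reached.
S26 would need V29, P3, and Q9 (R2), but V29 is never established.
Reached: Q32 — 1 of the 3.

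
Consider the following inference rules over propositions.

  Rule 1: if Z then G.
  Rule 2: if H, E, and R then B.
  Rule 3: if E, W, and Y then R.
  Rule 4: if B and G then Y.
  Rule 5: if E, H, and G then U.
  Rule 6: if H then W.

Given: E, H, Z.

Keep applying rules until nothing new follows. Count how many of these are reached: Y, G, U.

Z holds, so G follows (Rule 1).
E, H, and G hold, so U follows (Rule 5).
Y would need B and G (Rule 4), but B is never established.
G: reached.
U: reached.
Reached: G and U — 2 of the 3.

2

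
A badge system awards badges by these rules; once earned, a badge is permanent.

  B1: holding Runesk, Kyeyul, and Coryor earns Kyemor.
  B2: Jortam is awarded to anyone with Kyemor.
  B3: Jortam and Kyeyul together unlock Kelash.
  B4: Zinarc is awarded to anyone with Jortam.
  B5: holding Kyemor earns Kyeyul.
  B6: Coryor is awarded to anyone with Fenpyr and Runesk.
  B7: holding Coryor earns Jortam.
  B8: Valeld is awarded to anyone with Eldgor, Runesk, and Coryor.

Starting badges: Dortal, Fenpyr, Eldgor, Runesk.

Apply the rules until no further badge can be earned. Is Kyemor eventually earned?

Kyemor would need Runesk, Kyeyul, and Coryor (B1), but Kyeyul is never earned.

No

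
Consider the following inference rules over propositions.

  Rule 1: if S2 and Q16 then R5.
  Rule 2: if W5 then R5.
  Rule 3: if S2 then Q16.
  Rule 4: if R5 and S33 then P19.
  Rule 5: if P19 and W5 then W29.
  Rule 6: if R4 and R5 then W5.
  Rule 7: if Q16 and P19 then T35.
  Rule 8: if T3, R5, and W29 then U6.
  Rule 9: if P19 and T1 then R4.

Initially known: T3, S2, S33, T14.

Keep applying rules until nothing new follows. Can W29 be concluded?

No

W29 would need P19 and W5 (Rule 5), but W5 is never established.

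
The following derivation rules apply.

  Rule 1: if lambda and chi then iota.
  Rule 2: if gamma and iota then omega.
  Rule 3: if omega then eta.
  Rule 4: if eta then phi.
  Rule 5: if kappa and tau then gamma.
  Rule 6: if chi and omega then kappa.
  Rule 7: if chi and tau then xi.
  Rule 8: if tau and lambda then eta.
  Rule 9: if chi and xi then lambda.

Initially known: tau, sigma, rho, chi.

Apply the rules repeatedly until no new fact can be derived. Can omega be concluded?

omega would need gamma and iota (Rule 2), but gamma is never established.

No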